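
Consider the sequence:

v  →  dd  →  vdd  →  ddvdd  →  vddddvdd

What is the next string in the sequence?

ddvddvddddvdd

Each term (from the third on) is the two preceding terms concatenated in order: term 3 = v·dd = vdd.
Continuing: ddvdd · vddddvdd gives term 6.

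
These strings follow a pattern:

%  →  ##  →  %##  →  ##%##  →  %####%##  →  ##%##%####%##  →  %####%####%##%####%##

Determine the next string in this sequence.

Each term (from the third on) is the two preceding terms concatenated in order: term 3 = %·## = %##.
So term 8 is ##%##%####%##·%####%####%##%####%##.

##%##%####%##%####%####%##%####%##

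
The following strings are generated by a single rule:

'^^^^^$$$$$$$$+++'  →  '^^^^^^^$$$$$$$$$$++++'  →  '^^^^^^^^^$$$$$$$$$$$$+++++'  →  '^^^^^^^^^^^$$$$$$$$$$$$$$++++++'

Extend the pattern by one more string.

Term n consists of 2n-1 ^'s, followed by 2n+2 $'s, followed by n +'s, where the shown terms are n = 3, 4, 5, 6.
For the next term, n = 7, so the run lengths are 13, 16, 7.

^^^^^^^^^^^^^$$$$$$$$$$$$$$$$+++++++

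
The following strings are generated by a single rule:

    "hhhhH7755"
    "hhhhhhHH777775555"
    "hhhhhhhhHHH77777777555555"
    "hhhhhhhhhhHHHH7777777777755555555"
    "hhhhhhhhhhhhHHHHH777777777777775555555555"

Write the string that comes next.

Each string has the form h^{2n+2} H^{n} 7^{3n-1} 5^{2n} (n = 1, 2, …).
Setting n = 6 gives 14, 6, 17, 12 characters in each block.

hhhhhhhhhhhhhhHHHHHH77777777777777777555555555555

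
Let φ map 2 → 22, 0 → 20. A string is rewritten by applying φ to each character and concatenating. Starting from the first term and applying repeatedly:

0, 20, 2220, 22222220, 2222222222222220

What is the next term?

Replace each of the 16 characters of 2222222222222220 in place — 22 22 22 22 22 22 22 22 22 22 22 22 22 22 22 20 — and concatenate.

22222222222222222222222222222220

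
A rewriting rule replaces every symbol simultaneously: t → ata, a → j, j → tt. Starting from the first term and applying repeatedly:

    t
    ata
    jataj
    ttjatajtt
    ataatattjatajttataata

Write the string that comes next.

Replace each of the 21 characters of ataatattjatajttataata in place — j ata j j ata j ata ata tt j ata j tt ata ata j ata j j ata j — and concatenate.

jatajjatajataatattjatajttataatajatajjataj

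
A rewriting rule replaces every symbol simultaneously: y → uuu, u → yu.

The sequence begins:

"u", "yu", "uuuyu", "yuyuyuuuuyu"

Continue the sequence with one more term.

Expanding yuyuyuuuuyu: y→uuu, u→yu, y→uuu, u→yu, y→uuu, u→yu, u→yu, u→yu, u→yu, y→uuu, u→yu. Concatenated: uuu yu uuu yu uuu yu yu yu yu uuu yu.

uuuyuuuuyuuuuyuyuyuyuuuuyu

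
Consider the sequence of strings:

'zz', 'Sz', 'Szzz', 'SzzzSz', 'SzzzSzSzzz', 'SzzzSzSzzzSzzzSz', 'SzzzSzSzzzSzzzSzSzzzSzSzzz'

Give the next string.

From term 3 onward, concatenate the last term with the second-to-last: Sz·zz = Szzz, Szzz·Sz = SzzzSz, …
Continuing: SzzzSzSzzzSzzzSzSzzzSzSzzz · SzzzSzSzzzSzzzSz gives term 8.

SzzzSzSzzzSzzzSzSzzzSzSzzzSzzzSzSzzzSzzzSz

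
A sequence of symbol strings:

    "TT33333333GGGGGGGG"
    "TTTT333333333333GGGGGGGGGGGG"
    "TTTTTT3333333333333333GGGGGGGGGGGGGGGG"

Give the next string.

Reading off run lengths: T runs 2, 4, 6; 3 runs 8, 12, 16; G runs 8, 12, 16 — each is linear in n, where the shown terms are n = 2, 3, 4.
For the next term, n = 5, so the run lengths are 8, 20, 20.

TTTTTTTT33333333333333333333GGGGGGGGGGGGGGGGGGGG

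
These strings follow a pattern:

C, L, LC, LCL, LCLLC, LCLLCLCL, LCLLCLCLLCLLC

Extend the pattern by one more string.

LCLLCLCLLCLLCLCLLCLCL

This is a Fibonacci-style word recurrence s(k) = s(k−1)·s(k−2): e.g. L·C = LC.
Continuing: LCLLCLCLLCLLC · LCLLCLCL gives term 8.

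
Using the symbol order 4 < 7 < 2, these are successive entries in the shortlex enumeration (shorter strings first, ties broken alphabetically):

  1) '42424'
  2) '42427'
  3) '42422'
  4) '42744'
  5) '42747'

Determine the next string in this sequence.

Treat 42747 as a base-3 numeral over the given alphabet and add one, carrying through any trailing 2's.

42742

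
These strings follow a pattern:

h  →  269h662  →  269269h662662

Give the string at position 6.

Each term wraps the previous one in 269 on the left and 662 on the right.
From 269269h662662, 3 further steps: 269269h662662 → 269269269h662662662 → 269269269269h662662662662 → (answer).

269269269269269h662662662662662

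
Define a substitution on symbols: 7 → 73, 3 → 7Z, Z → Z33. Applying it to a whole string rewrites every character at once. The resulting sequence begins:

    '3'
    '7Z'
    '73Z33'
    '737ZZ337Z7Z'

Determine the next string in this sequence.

Apply φ to 737ZZ337Z7Z symbol by symbol: 7→73, 3→7Z, 7→73, Z→Z33, Z→Z33, 3→7Z, 3→7Z, 7→73, Z→Z33, 7→73, Z→Z33; joined: 73 7Z 73 Z33 Z33 7Z 7Z 73 Z33 73 Z33.

737Z73Z33Z337Z7Z73Z3373Z33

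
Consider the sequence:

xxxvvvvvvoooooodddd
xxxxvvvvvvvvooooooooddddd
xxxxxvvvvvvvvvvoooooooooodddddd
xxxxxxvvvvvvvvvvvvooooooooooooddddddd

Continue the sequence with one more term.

The n-th term is n x's then 2n v's then 2n o's then n+1 d's, where the shown terms are n = 3, 4, 5, 6.
For the next term, n = 7, so the run lengths are 7, 14, 14, 8.

xxxxxxxvvvvvvvvvvvvvvoooooooooooooodddddddd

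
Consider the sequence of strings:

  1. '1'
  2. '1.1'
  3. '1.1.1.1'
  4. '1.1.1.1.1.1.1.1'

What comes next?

1.1.1.1.1.1.1.1.1.1.1.1.1.1.1.1

Every step duplicates the string with '.' between the halves.
So the next term is two copies of 1.1.1.1.1.1.1.1 with '.' between the halves.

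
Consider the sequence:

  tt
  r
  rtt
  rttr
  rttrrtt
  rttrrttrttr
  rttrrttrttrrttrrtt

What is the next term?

From term 3 onward, concatenate the last term with the second-to-last: r·tt = rtt, rtt·r = rttr, …
Continuing: rttrrttrttrrttrrtt · rttrrttrttr gives term 8.

rttrrttrttrrttrrttrttrrttrttr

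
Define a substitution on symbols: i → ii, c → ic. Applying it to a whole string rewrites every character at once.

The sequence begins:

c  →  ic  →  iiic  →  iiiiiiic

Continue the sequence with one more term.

Rewriting each symbol of iiiiiiic: i→ii, i→ii, i→ii, i→ii, i→ii, i→ii, i→ii, c→ic, which concatenates to ii ii ii ii ii ii ii ic.

iiiiiiiiiiiiiiic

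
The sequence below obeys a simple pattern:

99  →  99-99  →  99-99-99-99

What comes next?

Each string is two copies of the previous one joined by '-'.
Doubling 99-99-99-99 with '-' between the halves:

99-99-99-99-99-99-99-99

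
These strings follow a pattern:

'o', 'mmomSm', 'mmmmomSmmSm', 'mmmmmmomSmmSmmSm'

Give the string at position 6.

s(k+1) = mm·s(k)·mSm, so each term gains mm as a prefix and mSm as a suffix.
From mmmmmmomSmmSmmSm, 2 further steps: mmmmmmomSmmSmmSm → mmmmmmmmomSmmSmmSmmSm → (answer).

mmmmmmmmmmomSmmSmmSmmSmmSm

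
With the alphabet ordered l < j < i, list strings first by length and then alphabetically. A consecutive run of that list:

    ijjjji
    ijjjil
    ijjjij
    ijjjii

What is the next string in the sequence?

Treat ijjjii as a base-3 numeral over the given alphabet and add one, carrying through any trailing i's.

ijjill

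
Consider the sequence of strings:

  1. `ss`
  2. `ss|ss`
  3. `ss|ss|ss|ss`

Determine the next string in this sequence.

s(k+1) = s(k)·|·s(k) — each term doubles the last with '|' between the halves.
Doubling ss|ss|ss|ss with '|' between the halves:

ss|ss|ss|ss|ss|ss|ss|ss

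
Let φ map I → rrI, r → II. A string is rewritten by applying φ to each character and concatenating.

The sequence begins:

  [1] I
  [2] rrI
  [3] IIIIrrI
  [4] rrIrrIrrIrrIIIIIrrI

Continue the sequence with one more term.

Replace each of the 19 characters of rrIrrIrrIrrIIIIIrrI in place — II II rrI II II rrI II II rrI II II rrI rrI rrI rrI rrI II II rrI — and concatenate.

IIIIrrIIIIIrrIIIIIrrIIIIIrrIrrIrrIrrIrrIIIIIrrI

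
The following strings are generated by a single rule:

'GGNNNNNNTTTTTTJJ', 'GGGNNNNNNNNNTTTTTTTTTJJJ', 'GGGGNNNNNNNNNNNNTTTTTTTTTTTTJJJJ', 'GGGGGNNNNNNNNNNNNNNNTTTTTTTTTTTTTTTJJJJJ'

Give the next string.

Each string has the form G^{n} N^{3n} T^{3n} J^{n}, where the shown terms are n = 2, 3, 4, 5.
Setting n = 6 gives 6, 18, 18, 6 characters in each block.

GGGGGGNNNNNNNNNNNNNNNNNNTTTTTTTTTTTTTTTTTTJJJJJJ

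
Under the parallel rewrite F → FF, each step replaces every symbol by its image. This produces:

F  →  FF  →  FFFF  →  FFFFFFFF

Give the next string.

Expanding FFFFFFFF: F→FF, F→FF, F→FF, F→FF, F→FF, F→FF, F→FF, F→FF. Concatenated: FF FF FF FF FF FF FF FF.

FFFFFFFFFFFFFFFF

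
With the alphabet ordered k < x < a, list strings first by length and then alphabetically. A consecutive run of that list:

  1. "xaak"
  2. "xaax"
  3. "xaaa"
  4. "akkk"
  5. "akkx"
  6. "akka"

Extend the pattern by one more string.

Treat akka as a base-3 numeral over the given alphabet and add one, carrying through any trailing a's.

akxk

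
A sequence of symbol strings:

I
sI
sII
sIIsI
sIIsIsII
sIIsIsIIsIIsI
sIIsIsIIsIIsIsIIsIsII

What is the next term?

Each term (from the third on) is the previous term followed by the one before it: term 3 = sI·I = sII.
Continuing: sIIsIsIIsIIsIsIIsIsII · sIIsIsIIsIIsI gives term 8.

sIIsIsIIsIIsIsIIsIsIIsIIsIsIIsIIsI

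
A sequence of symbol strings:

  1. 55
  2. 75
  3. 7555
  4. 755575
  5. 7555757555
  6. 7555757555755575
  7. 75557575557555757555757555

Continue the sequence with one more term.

From term 3 onward, concatenate the last term with the second-to-last: 75·55 = 7555, 7555·75 = 755575, …
Continuing: 75557575557555757555757555 · 7555757555755575 gives term 8.

755575755575557575557575557555757555755575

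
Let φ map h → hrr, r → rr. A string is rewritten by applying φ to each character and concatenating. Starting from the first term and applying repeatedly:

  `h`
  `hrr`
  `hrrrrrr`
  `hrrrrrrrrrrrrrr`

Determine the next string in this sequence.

φ(hrrrrrrrrrrrrrr) expands symbol-by-symbol to hrr rr rr rr rr rr rr rr rr rr rr rr rr rr rr; joining the 15 pieces gives the next term.

hrrrrrrrrrrrrrrrrrrrrrrrrrrrrrr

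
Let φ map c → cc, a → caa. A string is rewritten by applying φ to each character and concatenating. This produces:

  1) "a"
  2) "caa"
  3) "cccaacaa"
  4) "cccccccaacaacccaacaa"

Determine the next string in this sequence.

cccccccccccccccaacaacccaacaacccccccaacaacccaacaa

φ(cccccccaacaacccaacaa) expands symbol-by-symbol to cc cc cc cc cc cc cc caa caa cc caa caa cc cc cc caa caa cc caa caa; joining the 20 pieces gives the next term.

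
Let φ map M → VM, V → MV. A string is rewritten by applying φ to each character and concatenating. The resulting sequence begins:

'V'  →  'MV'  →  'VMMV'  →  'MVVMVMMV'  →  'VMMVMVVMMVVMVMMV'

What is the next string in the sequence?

MVVMVMMVVMMVMVVMVMMVMVVMMVVMVMMV

Applying the rule to each of the 16 symbols of VMMVMVVMMVVMVMMV gives the pieces MV VM VM MV VM MV MV VM VM MV MV VM MV VM VM MV, which concatenate to the answer.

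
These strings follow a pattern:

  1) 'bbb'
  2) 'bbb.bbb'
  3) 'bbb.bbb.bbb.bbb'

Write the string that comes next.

bbb.bbb.bbb.bbb.bbb.bbb.bbb.bbb

Each string is two copies of the previous one joined by '.'.
So the next term is two copies of bbb.bbb.bbb.bbb with '.' between the halves.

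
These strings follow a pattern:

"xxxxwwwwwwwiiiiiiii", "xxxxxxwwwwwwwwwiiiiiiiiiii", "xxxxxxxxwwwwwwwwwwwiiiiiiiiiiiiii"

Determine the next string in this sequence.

xxxxxxxxxxwwwwwwwwwwwwwiiiiiiiiiiiiiiiii

The n-th term is 2n-2 x's then 2n+1 w's then 3n-1 i's, where the shown terms are n = 3, 4, 5.
For the next term, n = 6, so the run lengths are 10, 13, 17.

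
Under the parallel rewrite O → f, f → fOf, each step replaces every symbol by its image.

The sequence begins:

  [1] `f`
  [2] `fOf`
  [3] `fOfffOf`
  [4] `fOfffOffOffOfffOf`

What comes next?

fOfffOffOffOfffOffOfffOffOfffOffOffOfffOf

Replace each of the 17 characters of fOfffOffOffOfffOf in place — fOf f fOf fOf fOf f fOf fOf f fOf fOf f fOf fOf fOf f fOf — and concatenate.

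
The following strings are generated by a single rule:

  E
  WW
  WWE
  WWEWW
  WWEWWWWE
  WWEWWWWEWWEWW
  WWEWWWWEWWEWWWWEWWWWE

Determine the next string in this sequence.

From term 3 onward, concatenate the last term with the second-to-last: WW·E = WWE, WWE·WW = WWEWW, …
So term 8 is WWEWWWWEWWEWWWWEWWWWE·WWEWWWWEWWEWW.

WWEWWWWEWWEWWWWEWWWWEWWEWWWWEWWEWW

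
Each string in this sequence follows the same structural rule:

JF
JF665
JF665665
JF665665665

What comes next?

Every step adds 665 to the end: s(k+1) = s(k)·665.
So the next term is JF665665665·665.

JF665665665665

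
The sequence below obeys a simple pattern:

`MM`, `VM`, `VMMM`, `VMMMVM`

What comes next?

VMMMVMVMMM

From term 3 onward, concatenate the last term with the second-to-last: VM·MM = VMMM, VMMM·VM = VMMMVM, …
The next term joins VMMMVM and VMMM.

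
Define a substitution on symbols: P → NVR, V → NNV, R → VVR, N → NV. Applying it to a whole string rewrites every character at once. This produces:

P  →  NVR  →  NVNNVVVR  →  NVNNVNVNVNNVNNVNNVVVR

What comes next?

NVNNVNVNVNNVNVNNVNVNNVNVNVNNVNVNVNNVNVNVNNVNNVNNVVVR

φ(NVNNVNVNVNNVNNVNNVVVR) expands symbol-by-symbol to NV NNV NV NV NNV NV NNV NV NNV NV NV NNV NV NV NNV NV NV NNV NNV NNV VVR; joining the 21 pieces gives the next term.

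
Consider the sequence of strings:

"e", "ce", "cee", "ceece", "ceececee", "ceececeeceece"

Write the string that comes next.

ceececeeceececeececee

This is a Fibonacci-style word recurrence s(k) = s(k−1)·s(k−2): e.g. ce·e = cee.
The next term joins ceececeeceece and ceececee.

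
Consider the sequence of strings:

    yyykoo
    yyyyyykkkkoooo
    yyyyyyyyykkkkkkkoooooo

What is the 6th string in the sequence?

yyyyyyyyyyyyyyyyyykkkkkkkkkkkkkkkkoooooooooooo

Reading off run lengths: y runs 3, 6, 9; k runs 1, 4, 7; o runs 2, 4, 6 — each is linear in n (n = 1, 2, …).
Setting n = 6 gives 18, 16, 12 characters in each block.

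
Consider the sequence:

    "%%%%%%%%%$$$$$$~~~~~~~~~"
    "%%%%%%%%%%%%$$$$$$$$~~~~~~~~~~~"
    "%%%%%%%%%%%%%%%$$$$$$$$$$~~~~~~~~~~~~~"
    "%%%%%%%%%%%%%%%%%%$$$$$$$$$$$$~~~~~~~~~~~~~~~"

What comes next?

Term n consists of 3n %'s, followed by 2n $'s, followed by 2n+3 ~'s, where the shown terms are n = 3, 4, 5, 6.
For the next term, n = 7, so the run lengths are 21, 14, 17.

%%%%%%%%%%%%%%%%%%%%%$$$$$$$$$$$$$$~~~~~~~~~~~~~~~~~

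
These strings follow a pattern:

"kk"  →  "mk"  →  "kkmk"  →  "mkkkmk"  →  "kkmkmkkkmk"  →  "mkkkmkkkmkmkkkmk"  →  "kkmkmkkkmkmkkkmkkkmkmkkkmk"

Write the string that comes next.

Each term (from the third on) is the two preceding terms concatenated in order: term 3 = kk·mk = kkmk.
The next term joins mkkkmkkkmkmkkkmk and kkmkmkkkmkmkkkmkkkmkmkkkmk.

mkkkmkkkmkmkkkmkkkmkmkkkmkmkkkmkkkmkmkkkmk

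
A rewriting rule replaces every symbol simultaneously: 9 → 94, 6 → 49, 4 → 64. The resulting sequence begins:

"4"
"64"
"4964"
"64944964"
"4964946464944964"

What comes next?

Applying the rule to each of the 16 symbols of 4964946464944964 gives the pieces 64 94 49 64 94 64 49 64 49 64 94 64 64 94 49 64, which concatenate to the answer.

64944964946449644964946464944964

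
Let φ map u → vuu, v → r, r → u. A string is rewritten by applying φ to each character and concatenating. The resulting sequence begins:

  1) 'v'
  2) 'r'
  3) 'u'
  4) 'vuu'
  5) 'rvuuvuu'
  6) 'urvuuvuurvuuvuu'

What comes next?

φ(urvuuvuurvuuvuu) expands symbol-by-symbol to vuu u r vuu vuu r vuu vuu u r vuu vuu r vuu vuu; joining the 15 pieces gives the next term.

vuuurvuuvuurvuuvuuurvuuvuurvuuvuu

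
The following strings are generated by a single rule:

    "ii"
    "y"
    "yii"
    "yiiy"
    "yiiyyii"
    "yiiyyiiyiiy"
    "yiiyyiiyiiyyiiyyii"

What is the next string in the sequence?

yiiyyiiyiiyyiiyyiiyiiyyiiyiiy

This is a Fibonacci-style word recurrence s(k) = s(k−1)·s(k−2): e.g. y·ii = yii.
Continuing: yiiyyiiyiiyyiiyyii · yiiyyiiyiiy gives term 8.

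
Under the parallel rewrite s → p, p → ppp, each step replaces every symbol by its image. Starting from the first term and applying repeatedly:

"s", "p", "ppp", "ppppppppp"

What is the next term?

ppppppppppppppppppppppppppp

Expanding ppppppppp: p→ppp, p→ppp, p→ppp, p→ppp, p→ppp, p→ppp, p→ppp, p→ppp, p→ppp. Concatenated: ppp ppp ppp ppp ppp ppp ppp ppp ppp.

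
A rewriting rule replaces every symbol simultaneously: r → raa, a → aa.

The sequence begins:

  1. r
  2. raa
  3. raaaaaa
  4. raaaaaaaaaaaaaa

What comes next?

Replace each of the 15 characters of raaaaaaaaaaaaaa in place — raa aa aa aa aa aa aa aa aa aa aa aa aa aa aa — and concatenate.

raaaaaaaaaaaaaaaaaaaaaaaaaaaaaa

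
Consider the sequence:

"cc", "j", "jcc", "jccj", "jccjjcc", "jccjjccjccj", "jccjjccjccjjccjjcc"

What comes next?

jccjjccjccjjccjjccjccjjccjccj

This is a Fibonacci-style word recurrence s(k) = s(k−1)·s(k−2): e.g. j·cc = jcc.
Continuing: jccjjccjccjjccjjcc · jccjjccjccj gives term 8.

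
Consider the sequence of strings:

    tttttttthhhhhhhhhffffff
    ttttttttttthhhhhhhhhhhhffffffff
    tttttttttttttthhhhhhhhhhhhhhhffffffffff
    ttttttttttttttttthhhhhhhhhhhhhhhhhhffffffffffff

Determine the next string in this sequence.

Each string has the form t^{3n-1} h^{3n} f^{2n}, where the shown terms are n = 3, 4, 5, 6.
At n = 7 the blocks have lengths 20, 21, 14.

tttttttttttttttttttthhhhhhhhhhhhhhhhhhhhhffffffffffffff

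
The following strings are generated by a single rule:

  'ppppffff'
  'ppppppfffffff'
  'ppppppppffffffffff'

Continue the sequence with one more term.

ppppppppppfffffffffffff

Each string has the form p^{2n+2} f^{3n+1} (n = 1, 2, …).
For the next term, n = 4, so the run lengths are 10, 13.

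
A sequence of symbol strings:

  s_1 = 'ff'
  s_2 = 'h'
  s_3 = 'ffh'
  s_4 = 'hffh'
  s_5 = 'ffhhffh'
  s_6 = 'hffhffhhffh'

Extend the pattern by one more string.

This is a Fibonacci-style word recurrence s(k) = s(k−2)·s(k−1): e.g. ff·h = ffh.
So term 7 is ffhhffh·hffhffhhffh.

ffhhffhhffhffhhffh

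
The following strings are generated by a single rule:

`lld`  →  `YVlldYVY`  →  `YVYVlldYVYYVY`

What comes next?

YVYVYVlldYVYYVYYVY

s(k+1) = YV·s(k)·YVY, so each term gains YV as a prefix and YVY as a suffix.
So the next term is YV·YVYVlldYVYYVY·YVY.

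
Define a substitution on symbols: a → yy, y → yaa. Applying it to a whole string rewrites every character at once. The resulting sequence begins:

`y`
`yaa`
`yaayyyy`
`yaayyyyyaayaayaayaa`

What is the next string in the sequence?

Applying the rule to each of the 19 symbols of yaayyyyyaayaayaayaa gives the pieces yaa yy yy yaa yaa yaa yaa yaa yy yy yaa yy yy yaa yy yy yaa yy yy, which concatenate to the answer.

yaayyyyyaayaayaayaayaayyyyyaayyyyyaayyyyyaayyyy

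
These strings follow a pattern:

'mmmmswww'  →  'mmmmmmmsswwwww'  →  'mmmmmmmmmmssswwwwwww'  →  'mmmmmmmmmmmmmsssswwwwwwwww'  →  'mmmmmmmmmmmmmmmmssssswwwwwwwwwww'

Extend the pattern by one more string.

mmmmmmmmmmmmmmmmmmmsssssswwwwwwwwwwwww

Term n consists of 3n+1 m's, followed by n s's, followed by 2n+1 w's (n = 1, 2, …).
Setting n = 6 gives 19, 6, 13 characters in each block.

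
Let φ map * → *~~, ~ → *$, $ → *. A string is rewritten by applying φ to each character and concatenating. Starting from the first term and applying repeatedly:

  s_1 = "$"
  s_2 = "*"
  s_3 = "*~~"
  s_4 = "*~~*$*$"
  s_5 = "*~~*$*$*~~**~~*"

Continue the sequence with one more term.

Replace each of the 15 characters of *~~*$*$*~~**~~* in place — *~~ *$ *$ *~~ * *~~ * *~~ *$ *$ *~~ *~~ *$ *$ *~~ — and concatenate.

*~~*$*$*~~**~~**~~*$*$*~~*~~*$*$*~~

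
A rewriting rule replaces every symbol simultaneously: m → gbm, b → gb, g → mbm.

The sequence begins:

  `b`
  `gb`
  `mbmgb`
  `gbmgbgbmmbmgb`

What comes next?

mbmgbgbmmbmgbmbmgbgbmgbmgbgbmmbmgb

φ(gbmgbgbmmbmgb) expands symbol-by-symbol to mbm gb gbm mbm gb mbm gb gbm gbm gb gbm mbm gb; joining the 13 pieces gives the next term.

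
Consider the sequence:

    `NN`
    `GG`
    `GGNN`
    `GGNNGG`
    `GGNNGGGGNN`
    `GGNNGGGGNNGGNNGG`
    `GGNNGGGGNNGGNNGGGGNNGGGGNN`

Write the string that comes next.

GGNNGGGGNNGGNNGGGGNNGGGGNNGGNNGGGGNNGGNNGG

Each term (from the third on) is the previous term followed by the one before it: term 3 = GG·NN = GGNN.
Continuing: GGNNGGGGNNGGNNGGGGNNGGGGNN · GGNNGGGGNNGGNNGG gives term 8.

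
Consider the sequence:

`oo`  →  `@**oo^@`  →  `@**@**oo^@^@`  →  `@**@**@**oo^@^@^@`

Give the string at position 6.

@**@**@**@**@**oo^@^@^@^@^@

Every step adds @** to the front and ^@ to the end of the previous string.
From @**@**@**oo^@^@^@, 2 further steps: @**@**@**oo^@^@^@ → @**@**@**@**oo^@^@^@^@ → (answer).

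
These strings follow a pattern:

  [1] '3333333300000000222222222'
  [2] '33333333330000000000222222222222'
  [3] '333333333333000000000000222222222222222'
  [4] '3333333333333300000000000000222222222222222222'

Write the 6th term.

Each string has the form 3^{2n+2} 0^{2n+2} 2^{3n}, where the shown terms are n = 3, 4, 5, 6.
At n = 8 the blocks have lengths 18, 18, 24.

333333333333333333000000000000000000222222222222222222222222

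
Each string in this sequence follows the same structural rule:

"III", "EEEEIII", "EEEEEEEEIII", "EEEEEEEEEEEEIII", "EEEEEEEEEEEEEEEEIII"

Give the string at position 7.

Every step adds EEEE at the front: s(k+1) = EEEE·s(k).
From EEEEEEEEEEEEEEEEIII, 2 further steps: EEEEEEEEEEEEEEEEIII → EEEEEEEEEEEEEEEEEEEEIII → (answer).

EEEEEEEEEEEEEEEEEEEEEEEEIII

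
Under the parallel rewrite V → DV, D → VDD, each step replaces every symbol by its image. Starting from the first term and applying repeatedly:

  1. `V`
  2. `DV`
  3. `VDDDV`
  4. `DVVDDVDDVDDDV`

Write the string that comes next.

Rewriting the 13 symbols of DVVDDVDDVDDDV one by one yields VDD DV DV VDD VDD DV VDD VDD DV VDD VDD VDD DV; concatenated:

VDDDVDVVDDVDDDVVDDVDDDVVDDVDDVDDDV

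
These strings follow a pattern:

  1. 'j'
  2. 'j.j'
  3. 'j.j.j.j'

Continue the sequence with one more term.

j.j.j.j.j.j.j.j

Each string is two copies of the previous one joined by '.'.
One more doubling of j.j.j.j gives the answer.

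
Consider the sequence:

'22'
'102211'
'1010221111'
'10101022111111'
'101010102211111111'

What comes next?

s(k+1) = 10·s(k)·11, so each term gains 10 as a prefix and 11 as a suffix.
Applying this once more to 101010102211111111:

1010101010221111111111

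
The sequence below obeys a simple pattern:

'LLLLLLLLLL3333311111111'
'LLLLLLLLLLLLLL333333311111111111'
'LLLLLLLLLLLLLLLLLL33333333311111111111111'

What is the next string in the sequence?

LLLLLLLLLLLLLLLLLLLLLL3333333333311111111111111111

The n-th term is 4n+2 L's then 2n+1 3's then 3n+2 1's, where the shown terms are n = 2, 3, 4.
For the next term, n = 5, so the run lengths are 22, 11, 17.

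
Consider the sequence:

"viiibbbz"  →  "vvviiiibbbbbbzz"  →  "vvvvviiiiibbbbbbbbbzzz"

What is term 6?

Each string has the form v^{2n-1} i^{n+2} b^{3n} z^{n} (n = 1, 2, …).
For term 6, n = 6, so the run lengths are 11, 8, 18, 6.

vvvvvvvvvvviiiiiiiibbbbbbbbbbbbbbbbbbzzzzzz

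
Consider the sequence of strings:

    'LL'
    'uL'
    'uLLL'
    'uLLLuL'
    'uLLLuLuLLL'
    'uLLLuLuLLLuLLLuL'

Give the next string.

uLLLuLuLLLuLLLuLuLLLuLuLLL

This is a Fibonacci-style word recurrence s(k) = s(k−1)·s(k−2): e.g. uL·LL = uLLL.
So term 7 is uLLLuLuLLLuLLLuL·uLLLuLuLLL.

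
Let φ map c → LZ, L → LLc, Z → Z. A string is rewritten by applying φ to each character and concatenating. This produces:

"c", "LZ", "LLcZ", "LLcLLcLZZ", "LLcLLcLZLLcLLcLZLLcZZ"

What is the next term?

LLcLLcLZLLcLLcLZLLcZLLcLLcLZLLcLLcLZLLcZLLcLLcLZZZ

Applying the rule to each of the 21 symbols of LLcLLcLZLLcLLcLZLLcZZ gives the pieces LLc LLc LZ LLc LLc LZ LLc Z LLc LLc LZ LLc LLc LZ LLc Z LLc LLc LZ Z Z, which concatenate to the answer.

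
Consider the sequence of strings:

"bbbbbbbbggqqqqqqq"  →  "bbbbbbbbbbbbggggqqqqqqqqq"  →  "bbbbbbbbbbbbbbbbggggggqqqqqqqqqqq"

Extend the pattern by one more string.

Term n consists of 4n b's, followed by 2n-2 g's, followed by 2n+3 q's, where the shown terms are n = 2, 3, 4.
Setting n = 5 gives 20, 8, 13 characters in each block.

bbbbbbbbbbbbbbbbbbbbggggggggqqqqqqqqqqqqq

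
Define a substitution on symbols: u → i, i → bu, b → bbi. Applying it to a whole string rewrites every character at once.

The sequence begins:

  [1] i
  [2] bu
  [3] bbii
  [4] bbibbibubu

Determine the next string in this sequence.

Rewriting each symbol of bbibbibubu: b→bbi, b→bbi, i→bu, b→bbi, b→bbi, i→bu, b→bbi, u→i, b→bbi, u→i, which concatenates to bbi bbi bu bbi bbi bu bbi i bbi i.

bbibbibubbibbibubbiibbii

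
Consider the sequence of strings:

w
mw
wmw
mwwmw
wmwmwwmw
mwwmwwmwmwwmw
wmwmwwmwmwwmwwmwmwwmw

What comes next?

From term 3 onward, concatenate the second-to-last term with the last: w·mw = wmw, mw·wmw = mwwmw, …
So term 8 is mwwmwwmwmwwmw·wmwmwwmwmwwmwwmwmwwmw.

mwwmwwmwmwwmwwmwmwwmwmwwmwwmwmwwmw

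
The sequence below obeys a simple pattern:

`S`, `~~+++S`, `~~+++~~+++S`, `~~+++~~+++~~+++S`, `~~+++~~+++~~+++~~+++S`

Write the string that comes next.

Every step adds ~~+++ at the front: s(k+1) = ~~+++·s(k).
Applying this once more to ~~+++~~+++~~+++~~+++S:

~~+++~~+++~~+++~~+++~~+++S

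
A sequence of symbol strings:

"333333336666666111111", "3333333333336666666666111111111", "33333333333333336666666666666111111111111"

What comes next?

Each string has the form 3^{4n} 6^{3n+1} 1^{3n}, where the shown terms are n = 2, 3, 4.
At n = 5 the blocks have lengths 20, 16, 15.

333333333333333333336666666666666666111111111111111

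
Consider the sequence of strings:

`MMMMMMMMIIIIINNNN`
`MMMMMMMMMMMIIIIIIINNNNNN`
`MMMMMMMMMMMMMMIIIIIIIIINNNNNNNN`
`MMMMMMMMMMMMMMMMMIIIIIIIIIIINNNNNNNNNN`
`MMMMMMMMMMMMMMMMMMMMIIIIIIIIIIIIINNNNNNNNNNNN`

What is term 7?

MMMMMMMMMMMMMMMMMMMMMMMMMMIIIIIIIIIIIIIIIIINNNNNNNNNNNNNNNN

Reading off run lengths: M runs 8, 11, 14, 17, 20; I runs 5, 7, 9, 11, 13; N runs 4, 6, 8, 10, 12 — each is linear in n, where the shown terms are n = 3, 4, 5, 6, 7.
At n = 9 the blocks have lengths 26, 17, 16.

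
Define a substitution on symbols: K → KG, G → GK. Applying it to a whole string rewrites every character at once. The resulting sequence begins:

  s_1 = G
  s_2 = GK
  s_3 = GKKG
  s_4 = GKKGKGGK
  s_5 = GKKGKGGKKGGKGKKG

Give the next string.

Replace each of the 16 characters of GKKGKGGKKGGKGKKG in place — GK KG KG GK KG GK GK KG KG GK GK KG GK KG KG GK — and concatenate.

GKKGKGGKKGGKGKKGKGGKGKKGGKKGKGGK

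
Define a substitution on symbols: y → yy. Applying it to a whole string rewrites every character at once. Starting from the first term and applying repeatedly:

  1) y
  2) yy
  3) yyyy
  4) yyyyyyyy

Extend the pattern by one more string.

yyyyyyyyyyyyyyyy

Rewriting each symbol of yyyyyyyy: y→yy, y→yy, y→yy, y→yy, y→yy, y→yy, y→yy, y→yy, which concatenates to yy yy yy yy yy yy yy yy.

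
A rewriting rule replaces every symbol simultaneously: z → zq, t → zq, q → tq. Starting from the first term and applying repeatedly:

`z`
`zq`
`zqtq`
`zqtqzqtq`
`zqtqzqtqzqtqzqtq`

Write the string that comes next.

zqtqzqtqzqtqzqtqzqtqzqtqzqtqzqtq

Replace each of the 16 characters of zqtqzqtqzqtqzqtq in place — zq tq zq tq zq tq zq tq zq tq zq tq zq tq zq tq — and concatenate.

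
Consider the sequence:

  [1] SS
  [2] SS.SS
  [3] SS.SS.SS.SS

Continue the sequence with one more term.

SS.SS.SS.SS.SS.SS.SS.SS

Every step duplicates the string with '.' between the halves.
So the next term is two copies of SS.SS.SS.SS with '.' between the halves.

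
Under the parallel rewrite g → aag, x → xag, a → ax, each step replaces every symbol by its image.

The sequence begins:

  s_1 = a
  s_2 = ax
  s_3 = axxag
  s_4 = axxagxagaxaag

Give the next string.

axxagxagaxaagxagaxaagaxxagaxaxaag

φ(axxagxagaxaag) expands symbol-by-symbol to ax xag xag ax aag xag ax aag ax xag ax ax aag; joining the 13 pieces gives the next term.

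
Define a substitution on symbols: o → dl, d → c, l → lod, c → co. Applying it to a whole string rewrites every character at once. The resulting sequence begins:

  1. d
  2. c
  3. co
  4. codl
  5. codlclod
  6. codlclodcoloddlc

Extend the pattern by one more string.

φ(codlclodcoloddlc) expands symbol-by-symbol to co dl c lod co lod dl c co dl lod dl c c lod co; joining the 16 pieces gives the next term.

codlclodcoloddlccodlloddlcclodco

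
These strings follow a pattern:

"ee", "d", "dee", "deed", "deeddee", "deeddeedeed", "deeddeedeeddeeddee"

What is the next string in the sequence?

deeddeedeeddeeddeedeeddeedeed

This is a Fibonacci-style word recurrence s(k) = s(k−1)·s(k−2): e.g. d·ee = dee.
The next term joins deeddeedeeddeeddee and deeddeedeed.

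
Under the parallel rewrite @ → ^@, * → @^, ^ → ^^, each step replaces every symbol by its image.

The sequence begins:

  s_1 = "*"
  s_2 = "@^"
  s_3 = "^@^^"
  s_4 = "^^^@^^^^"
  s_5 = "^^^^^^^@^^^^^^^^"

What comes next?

^^^^^^^^^^^^^^^@^^^^^^^^^^^^^^^^

Applying the rule to each of the 16 symbols of ^^^^^^^@^^^^^^^^ gives the pieces ^^ ^^ ^^ ^^ ^^ ^^ ^^ ^@ ^^ ^^ ^^ ^^ ^^ ^^ ^^ ^^, which concatenate to the answer.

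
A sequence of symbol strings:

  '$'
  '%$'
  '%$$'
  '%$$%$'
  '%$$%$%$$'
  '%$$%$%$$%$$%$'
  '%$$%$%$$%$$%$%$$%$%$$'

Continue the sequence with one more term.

%$$%$%$$%$$%$%$$%$%$$%$$%$%$$%$$%$

From term 3 onward, concatenate the last term with the second-to-last: %$·$ = %$$, %$$·%$ = %$$%$, …
Continuing: %$$%$%$$%$$%$%$$%$%$$ · %$$%$%$$%$$%$ gives term 8.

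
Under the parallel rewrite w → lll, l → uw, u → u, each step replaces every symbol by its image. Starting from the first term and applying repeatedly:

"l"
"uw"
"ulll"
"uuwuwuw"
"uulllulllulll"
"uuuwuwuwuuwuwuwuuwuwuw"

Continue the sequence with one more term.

φ(uuuwuwuwuuwuwuwuuwuwuw) expands symbol-by-symbol to u u u lll u lll u lll u u lll u lll u lll u u lll u lll u lll; joining the 22 pieces gives the next term.

uuulllulllullluulllulllullluulllulllulll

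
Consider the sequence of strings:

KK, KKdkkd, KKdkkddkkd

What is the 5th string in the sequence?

KKdkkddkkddkkddkkd

Each term is the previous one with dkkd appended.
From KKdkkddkkd, 2 further steps: KKdkkddkkd → KKdkkddkkddkkd → (answer).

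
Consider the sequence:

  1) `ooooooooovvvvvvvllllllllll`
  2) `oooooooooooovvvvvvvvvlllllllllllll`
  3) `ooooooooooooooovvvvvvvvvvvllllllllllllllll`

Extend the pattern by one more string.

oooooooooooooooooovvvvvvvvvvvvvlllllllllllllllllll

Reading off run lengths: o runs 9, 12, 15; v runs 7, 9, 11; l runs 10, 13, 16 — each is linear in n, where the shown terms are n = 3, 4, 5.
At n = 6 the blocks have lengths 18, 13, 19.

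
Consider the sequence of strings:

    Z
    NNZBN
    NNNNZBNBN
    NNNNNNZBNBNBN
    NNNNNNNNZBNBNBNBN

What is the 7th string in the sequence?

NNNNNNNNNNNNZBNBNBNBNBNBN

Every step adds NN to the front and BN to the end of the previous string.
From NNNNNNNNZBNBNBNBN, 2 further steps: NNNNNNNNZBNBNBNBN → NNNNNNNNNNZBNBNBNBNBN → (answer).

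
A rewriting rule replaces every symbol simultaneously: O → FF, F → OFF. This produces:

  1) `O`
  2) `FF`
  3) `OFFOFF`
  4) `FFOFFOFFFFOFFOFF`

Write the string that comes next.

OFFOFFFFOFFOFFFFOFFOFFOFFOFFFFOFFOFFFFOFFOFF

Applying the rule to each of the 16 symbols of FFOFFOFFFFOFFOFF gives the pieces OFF OFF FF OFF OFF FF OFF OFF OFF OFF FF OFF OFF FF OFF OFF, which concatenate to the answer.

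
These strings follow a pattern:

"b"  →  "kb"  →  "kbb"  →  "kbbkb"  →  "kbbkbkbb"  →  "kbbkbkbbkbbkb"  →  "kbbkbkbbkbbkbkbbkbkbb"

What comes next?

From term 3 onward, concatenate the last term with the second-to-last: kb·b = kbb, kbb·kb = kbbkb, …
The next term joins kbbkbkbbkbbkbkbbkbkbb and kbbkbkbbkbbkb.

kbbkbkbbkbbkbkbbkbkbbkbbkbkbbkbbkb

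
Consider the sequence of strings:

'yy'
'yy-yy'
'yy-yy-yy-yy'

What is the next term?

yy-yy-yy-yy-yy-yy-yy-yy

Every step duplicates the string with '-' between the halves.
One more doubling of yy-yy-yy-yy gives the answer.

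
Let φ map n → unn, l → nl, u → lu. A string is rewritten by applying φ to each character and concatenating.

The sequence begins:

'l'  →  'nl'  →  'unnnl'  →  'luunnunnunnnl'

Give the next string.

Applying the rule to each of the 13 symbols of luunnunnunnnl gives the pieces nl lu lu unn unn lu unn unn lu unn unn unn nl, which concatenate to the answer.

nlluluunnunnluunnunnluunnunnunnnl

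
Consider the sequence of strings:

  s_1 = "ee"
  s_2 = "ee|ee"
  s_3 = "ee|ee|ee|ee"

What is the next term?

s(k+1) = s(k)·|·s(k) — each term doubles the last with '|' between the halves.
One more doubling of ee|ee|ee|ee gives the answer.

ee|ee|ee|ee|ee|ee|ee|ee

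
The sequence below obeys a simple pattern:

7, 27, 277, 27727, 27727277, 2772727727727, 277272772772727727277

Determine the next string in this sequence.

Each term (from the third on) is the previous term followed by the one before it: term 3 = 27·7 = 277.
So term 8 is 277272772772727727277·2772727727727.

2772727727727277272772772727727727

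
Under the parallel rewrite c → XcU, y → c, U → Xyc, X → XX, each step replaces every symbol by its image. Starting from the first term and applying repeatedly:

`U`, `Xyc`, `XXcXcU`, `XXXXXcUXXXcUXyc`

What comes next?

XXXXXXXXXXXcUXycXXXXXXXcUXycXXcXcU

Applying the rule to each of the 15 symbols of XXXXXcUXXXcUXyc gives the pieces XX XX XX XX XX XcU Xyc XX XX XX XcU Xyc XX c XcU, which concatenate to the answer.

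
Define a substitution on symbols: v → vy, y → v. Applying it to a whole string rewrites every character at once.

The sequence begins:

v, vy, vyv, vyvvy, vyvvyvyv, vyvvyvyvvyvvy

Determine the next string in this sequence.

Rewriting the 13 symbols of vyvvyvyvvyvvy one by one yields vy v vy vy v vy v vy vy v vy vy v; concatenated:

vyvvyvyvvyvvyvyvvyvyv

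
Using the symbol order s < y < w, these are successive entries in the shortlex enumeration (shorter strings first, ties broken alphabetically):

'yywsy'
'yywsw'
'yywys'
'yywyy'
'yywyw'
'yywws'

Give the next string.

Treat yywws as a base-3 numeral over the given alphabet and add one, carrying through any trailing w's.

yywwy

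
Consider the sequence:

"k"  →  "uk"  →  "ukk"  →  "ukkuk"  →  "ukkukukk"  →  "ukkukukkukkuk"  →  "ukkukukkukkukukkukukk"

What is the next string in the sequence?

ukkukukkukkukukkukukkukkukukkukkuk

This is a Fibonacci-style word recurrence s(k) = s(k−1)·s(k−2): e.g. uk·k = ukk.
The next term joins ukkukukkukkukukkukukk and ukkukukkukkuk.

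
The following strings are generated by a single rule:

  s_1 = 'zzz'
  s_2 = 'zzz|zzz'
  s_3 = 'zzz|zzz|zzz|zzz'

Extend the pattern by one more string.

zzz|zzz|zzz|zzz|zzz|zzz|zzz|zzz

Every step duplicates the string with '|' between the halves.
So the next term is two copies of zzz|zzz|zzz|zzz with '|' between the halves.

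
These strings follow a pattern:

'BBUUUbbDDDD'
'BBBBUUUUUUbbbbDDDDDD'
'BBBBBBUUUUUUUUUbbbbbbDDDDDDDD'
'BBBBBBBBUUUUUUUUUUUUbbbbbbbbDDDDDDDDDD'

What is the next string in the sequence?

BBBBBBBBBBUUUUUUUUUUUUUUUbbbbbbbbbbDDDDDDDDDDDD

Each string has the form B^{2n} U^{3n} b^{2n} D^{2n+2} (n = 1, 2, …).
For the next term, n = 5, so the run lengths are 10, 15, 10, 12.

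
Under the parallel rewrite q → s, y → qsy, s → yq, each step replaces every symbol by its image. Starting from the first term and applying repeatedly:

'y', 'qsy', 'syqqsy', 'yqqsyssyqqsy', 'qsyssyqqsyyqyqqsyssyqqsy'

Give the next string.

Applying the rule to each of the 24 symbols of qsyssyqqsyyqyqqsyssyqqsy gives the pieces s yq qsy yq yq qsy s s yq qsy qsy s qsy s s yq qsy yq yq qsy s s yq qsy, which concatenate to the answer.

syqqsyyqyqqsyssyqqsyqsysqsyssyqqsyyqyqqsyssyqqsy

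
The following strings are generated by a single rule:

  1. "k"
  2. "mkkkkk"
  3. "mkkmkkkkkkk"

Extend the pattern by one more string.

Every step adds mkk to the front and kk to the end of the previous string.
So the next term is mkk·mkkmkkkkkkk·kk.

mkkmkkmkkkkkkkkk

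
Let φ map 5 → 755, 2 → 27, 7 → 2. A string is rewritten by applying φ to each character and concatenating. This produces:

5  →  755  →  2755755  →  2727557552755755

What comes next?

Rewriting the 16 symbols of 2727557552755755 one by one yields 27 2 27 2 755 755 2 755 755 27 2 755 755 2 755 755; concatenated:

27227275575527557552727557552755755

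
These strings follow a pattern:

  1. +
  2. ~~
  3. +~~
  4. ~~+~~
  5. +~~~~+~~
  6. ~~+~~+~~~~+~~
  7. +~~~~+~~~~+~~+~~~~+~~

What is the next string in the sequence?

From term 3 onward, concatenate the second-to-last term with the last: +·~~ = +~~, ~~·+~~ = ~~+~~, …
The next term joins ~~+~~+~~~~+~~ and +~~~~+~~~~+~~+~~~~+~~.

~~+~~+~~~~+~~+~~~~+~~~~+~~+~~~~+~~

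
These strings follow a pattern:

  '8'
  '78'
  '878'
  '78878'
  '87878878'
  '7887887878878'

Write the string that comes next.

878788787887887878878

This is a Fibonacci-style word recurrence s(k) = s(k−2)·s(k−1): e.g. 8·78 = 878.
The next term joins 87878878 and 7887887878878.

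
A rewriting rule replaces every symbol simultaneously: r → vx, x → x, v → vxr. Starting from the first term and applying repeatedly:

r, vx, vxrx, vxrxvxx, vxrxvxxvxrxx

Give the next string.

Rewriting each symbol of vxrxvxxvxrxx: v→vxr, x→x, r→vx, x→x, v→vxr, x→x, x→x, v→vxr, x→x, r→vx, x→x, x→x, which concatenates to vxr x vx x vxr x x vxr x vx x x.

vxrxvxxvxrxxvxrxvxxx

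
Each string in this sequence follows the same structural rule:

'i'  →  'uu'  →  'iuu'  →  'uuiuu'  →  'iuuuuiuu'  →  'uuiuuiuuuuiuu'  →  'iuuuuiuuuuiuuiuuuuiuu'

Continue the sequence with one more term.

uuiuuiuuuuiuuiuuuuiuuuuiuuiuuuuiuu

This is a Fibonacci-style word recurrence s(k) = s(k−2)·s(k−1): e.g. i·uu = iuu.
The next term joins uuiuuiuuuuiuu and iuuuuiuuuuiuuiuuuuiuu.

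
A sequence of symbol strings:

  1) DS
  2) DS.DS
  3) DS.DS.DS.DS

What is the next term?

DS.DS.DS.DS.DS.DS.DS.DS

Every step duplicates the string with '.' between the halves.
One more doubling of DS.DS.DS.DS gives the answer.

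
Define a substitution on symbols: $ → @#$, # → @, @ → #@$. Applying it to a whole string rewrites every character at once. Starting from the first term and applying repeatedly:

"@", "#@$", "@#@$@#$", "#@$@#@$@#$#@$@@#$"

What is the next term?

Applying the rule to each of the 17 symbols of #@$@#@$@#$#@$@@#$ gives the pieces @ #@$ @#$ #@$ @ #@$ @#$ #@$ @ @#$ @ #@$ @#$ #@$ #@$ @ @#$, which concatenate to the answer.

@#@$@#$#@$@#@$@#$#@$@@#$@#@$@#$#@$#@$@@#$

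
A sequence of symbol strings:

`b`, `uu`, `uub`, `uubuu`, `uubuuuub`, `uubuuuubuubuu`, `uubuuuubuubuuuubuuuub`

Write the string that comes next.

uubuuuubuubuuuubuuuubuubuuuubuubuu

From term 3 onward, concatenate the last term with the second-to-last: uu·b = uub, uub·uu = uubuu, …
The next term joins uubuuuubuubuuuubuuuub and uubuuuubuubuu.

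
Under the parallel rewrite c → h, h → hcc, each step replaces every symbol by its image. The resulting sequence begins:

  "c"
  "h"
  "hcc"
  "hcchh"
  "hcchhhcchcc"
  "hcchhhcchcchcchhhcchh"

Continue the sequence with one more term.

Applying the rule to each of the 21 symbols of hcchhhcchcchcchhhcchh gives the pieces hcc h h hcc hcc hcc h h hcc h h hcc h h hcc hcc hcc h h hcc hcc, which concatenate to the answer.

hcchhhcchcchcchhhcchhhcchhhcchcchcchhhcchcc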